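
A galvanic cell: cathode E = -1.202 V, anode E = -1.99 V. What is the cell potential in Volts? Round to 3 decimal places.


Standard cell potential: E_cell = E_cathode - E_anode.
E_cell = -1.202 - (-1.99)
E_cell = 0.788 V, rounded to 3 dp:

0.788 V


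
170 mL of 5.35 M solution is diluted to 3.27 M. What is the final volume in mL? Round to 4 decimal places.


Dilution: M1*V1 = M2*V2, solve for V2.
V2 = M1*V1 / M2
V2 = 5.35 * 170 / 3.27
V2 = 909.5 / 3.27
V2 = 278.13455657 mL, rounded to 4 dp:

278.1346 mL


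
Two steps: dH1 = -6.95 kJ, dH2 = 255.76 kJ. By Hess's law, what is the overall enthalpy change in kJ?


Hess's law: enthalpy is a state function, so add the step enthalpies.
dH_total = dH1 + dH2 = -6.95 + (255.76)
dH_total = 248.81 kJ:

248.81 kJ


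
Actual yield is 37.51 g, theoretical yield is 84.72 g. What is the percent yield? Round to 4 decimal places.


% yield = 100 * actual / theoretical
% yield = 100 * 37.51 / 84.72
% yield = 44.27525968 %, rounded to 4 dp:

44.2753 %


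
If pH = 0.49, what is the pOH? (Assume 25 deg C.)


At 25 deg C, pH + pOH = 14.
pOH = 14 - pH = 14 - 0.49
pOH = 13.51:

13.51


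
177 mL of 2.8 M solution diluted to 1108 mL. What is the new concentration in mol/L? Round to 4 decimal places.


Dilution: M1*V1 = M2*V2, solve for M2.
M2 = M1*V1 / V2
M2 = 2.8 * 177 / 1108
M2 = 495.6 / 1108
M2 = 0.44729242 mol/L, rounded to 4 dp:

0.4473 mol/L


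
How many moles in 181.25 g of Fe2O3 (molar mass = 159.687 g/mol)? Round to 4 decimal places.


n = mass / M
n = 181.25 / 159.687
n = 1.13503291 mol, rounded to 4 dp:

1.1350 mol


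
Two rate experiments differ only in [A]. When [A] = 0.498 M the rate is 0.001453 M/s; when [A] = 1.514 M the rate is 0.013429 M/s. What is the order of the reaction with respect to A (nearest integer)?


Rate is proportional to [A]^n, so rate2/rate1 = ([A]2/[A]1)^n. Take logs to solve for n.
rate2/rate1 = 0.013429 / 0.001453 = 9.2423
[A]2/[A]1 = 1.514 / 0.498 = 3.0402
n = ln(9.2423) / ln(3.0402) = 2.0
Nearest integer order:

2


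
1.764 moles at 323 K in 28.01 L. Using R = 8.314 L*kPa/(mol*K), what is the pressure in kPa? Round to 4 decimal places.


PV = nRT, solve for P = nRT / V.
nRT = 1.764 * 8.314 * 323 = 4737.0844
P = 4737.0844 / 28.01
P = 169.12118529 kPa, rounded to 4 dp:

169.1212 kPa


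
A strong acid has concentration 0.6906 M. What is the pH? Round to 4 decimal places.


A strong acid dissociates completely, so [H+] equals the given concentration.
pH = -log10([H+]) = -log10(0.6906)
pH = 0.16077343, rounded to 4 dp:

0.1608


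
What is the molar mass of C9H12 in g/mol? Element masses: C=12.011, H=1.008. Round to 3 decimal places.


M = sum(count * atomic_mass) over atoms.
M = 9*12.011 + 12*1.008
M = 108.099 + 12.096
M = 120.195 g/mol, rounded to 3 dp:

120.195 g/mol


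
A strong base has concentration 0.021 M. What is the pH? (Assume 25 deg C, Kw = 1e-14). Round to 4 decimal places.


A strong base dissociates completely, so [OH-] equals the given concentration.
pOH = -log10([OH-]) = -log10(0.021) = 1.677781
pH = 14 - pOH = 14 - 1.677781
pH = 12.322219, rounded to 4 dp:

12.3222


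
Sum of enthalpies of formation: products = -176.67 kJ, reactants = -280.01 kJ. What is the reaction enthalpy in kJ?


dH_rxn = sum(dH_f products) - sum(dH_f reactants)
dH_rxn = -176.67 - (-280.01)
dH_rxn = 103.34 kJ:

103.34 kJ


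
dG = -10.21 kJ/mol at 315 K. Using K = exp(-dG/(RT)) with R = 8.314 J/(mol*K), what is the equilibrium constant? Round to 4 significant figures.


dG is in kJ/mol; multiply by 1000 to match R in J/(mol*K).
RT = 8.314 * 315 = 2618.91 J/mol
exponent = -dG*1000 / (RT) = -(-10.21*1000) / 2618.91 = 3.89856849
K = exp(3.89856849)
K = 49.33178, rounded to 4 significant figures:

49.33


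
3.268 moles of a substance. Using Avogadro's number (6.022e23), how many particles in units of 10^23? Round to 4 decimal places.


N = n * NA, then divide by 1e23 for the requested units.
N / 1e23 = n * 6.022
N / 1e23 = 3.268 * 6.022
N / 1e23 = 19.679896, rounded to 4 dp:

19.6799


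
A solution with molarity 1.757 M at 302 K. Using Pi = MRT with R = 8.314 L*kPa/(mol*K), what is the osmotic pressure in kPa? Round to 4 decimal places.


Osmotic pressure (van't Hoff): Pi = M*R*T.
RT = 8.314 * 302 = 2510.828
Pi = 1.757 * 2510.828
Pi = 4411.524796 kPa, rounded to 4 dp:

4411.5248 kPa


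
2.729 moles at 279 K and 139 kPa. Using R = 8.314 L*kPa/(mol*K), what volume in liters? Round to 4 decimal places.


PV = nRT, solve for V = nRT / P.
nRT = 2.729 * 8.314 * 279 = 6330.2048
V = 6330.2048 / 139
V = 45.54104173 L, rounded to 4 dp:

45.5410 L


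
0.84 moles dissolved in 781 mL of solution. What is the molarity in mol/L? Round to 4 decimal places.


Convert volume to liters: V_L = V_mL / 1000.
V_L = 781 / 1000 = 0.781 L
M = n / V_L = 0.84 / 0.781
M = 1.07554417 mol/L, rounded to 4 dp:

1.0755 mol/L


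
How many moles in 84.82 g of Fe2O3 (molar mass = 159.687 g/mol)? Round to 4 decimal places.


n = mass / M
n = 84.82 / 159.687
n = 0.53116409 mol, rounded to 4 dp:

0.5312 mol


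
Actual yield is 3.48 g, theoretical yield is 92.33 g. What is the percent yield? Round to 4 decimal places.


% yield = 100 * actual / theoretical
% yield = 100 * 3.48 / 92.33
% yield = 3.76908914 %, rounded to 4 dp:

3.7691 %


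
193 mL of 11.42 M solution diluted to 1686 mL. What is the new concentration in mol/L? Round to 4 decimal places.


Dilution: M1*V1 = M2*V2, solve for M2.
M2 = M1*V1 / V2
M2 = 11.42 * 193 / 1686
M2 = 2204.06 / 1686
M2 = 1.30727165 mol/L, rounded to 4 dp:

1.3073 mol/L


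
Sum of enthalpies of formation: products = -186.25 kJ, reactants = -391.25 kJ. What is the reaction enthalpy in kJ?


dH_rxn = sum(dH_f products) - sum(dH_f reactants)
dH_rxn = -186.25 - (-391.25)
dH_rxn = 205.0 kJ:

205.00 kJ


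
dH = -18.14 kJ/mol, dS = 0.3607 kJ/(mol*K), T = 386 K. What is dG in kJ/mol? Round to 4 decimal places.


Gibbs: dG = dH - T*dS (consistent units, dS already in kJ/(mol*K)).
T*dS = 386 * 0.3607 = 139.2302
dG = -18.14 - (139.2302)
dG = -157.3702 kJ/mol, rounded to 4 dp:

-157.3702 kJ/mol


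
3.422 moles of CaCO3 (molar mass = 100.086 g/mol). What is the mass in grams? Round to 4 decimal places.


mass = n * M
mass = 3.422 * 100.086
mass = 342.494292 g, rounded to 4 dp:

342.4943 g


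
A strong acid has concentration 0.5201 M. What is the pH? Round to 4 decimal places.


A strong acid dissociates completely, so [H+] equals the given concentration.
pH = -log10([H+]) = -log10(0.5201)
pH = 0.28391315, rounded to 4 dp:

0.2839


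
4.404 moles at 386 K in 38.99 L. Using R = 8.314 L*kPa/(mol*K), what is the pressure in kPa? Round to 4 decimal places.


PV = nRT, solve for P = nRT / V.
nRT = 4.404 * 8.314 * 386 = 14133.3344
P = 14133.3344 / 38.99
P = 362.48613491 kPa, rounded to 4 dp:

362.4861 kPa


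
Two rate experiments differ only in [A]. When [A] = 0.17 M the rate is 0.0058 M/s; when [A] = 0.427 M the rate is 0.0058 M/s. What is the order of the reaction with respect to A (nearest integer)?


Rate is proportional to [A]^n, so rate2/rate1 = ([A]2/[A]1)^n. Take logs to solve for n.
rate2/rate1 = 0.0058 / 0.0058 = 1.0
[A]2/[A]1 = 0.427 / 0.17 = 2.5118
n = ln(1.0) / ln(2.5118) = 0.0
Nearest integer order:

0


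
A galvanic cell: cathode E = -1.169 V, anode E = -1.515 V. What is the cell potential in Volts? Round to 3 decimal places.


Standard cell potential: E_cell = E_cathode - E_anode.
E_cell = -1.169 - (-1.515)
E_cell = 0.346 V, rounded to 3 dp:

0.346 V


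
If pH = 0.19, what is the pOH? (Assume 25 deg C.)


At 25 deg C, pH + pOH = 14.
pOH = 14 - pH = 14 - 0.19
pOH = 13.81:

13.81


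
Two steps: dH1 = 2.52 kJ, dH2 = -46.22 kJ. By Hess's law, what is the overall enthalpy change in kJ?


Hess's law: enthalpy is a state function, so add the step enthalpies.
dH_total = dH1 + dH2 = 2.52 + (-46.22)
dH_total = -43.7 kJ:

-43.70 kJ


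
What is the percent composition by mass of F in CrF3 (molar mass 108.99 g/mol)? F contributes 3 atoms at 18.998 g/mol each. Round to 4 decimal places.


pct = 100 * (n_elem * M_elem) / M_total
mass_contribution = 3 * 18.998 = 56.994 g/mol
pct = 100 * 56.994 / 108.99
pct = 52.29287091 %, rounded to 4 dp:

52.2929 %


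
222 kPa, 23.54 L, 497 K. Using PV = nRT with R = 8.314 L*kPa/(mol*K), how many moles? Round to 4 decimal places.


PV = nRT, solve for n = PV / (RT).
PV = 222 * 23.54 = 5225.88
RT = 8.314 * 497 = 4132.058
n = 5225.88 / 4132.058
n = 1.26471603 mol, rounded to 4 dp:

1.2647 mol


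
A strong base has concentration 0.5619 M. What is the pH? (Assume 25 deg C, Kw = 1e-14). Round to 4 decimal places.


A strong base dissociates completely, so [OH-] equals the given concentration.
pOH = -log10([OH-]) = -log10(0.5619) = 0.250341
pH = 14 - pOH = 14 - 0.250341
pH = 13.749659, rounded to 4 dp:

13.7497


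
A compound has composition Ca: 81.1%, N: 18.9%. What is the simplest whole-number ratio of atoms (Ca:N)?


Assume 100 g of compound, divide each mass% by atomic mass to get moles, then normalize by the smallest to get a raw atom ratio.
Moles per 100 g: Ca: 81.1/40.078 = 2.0236, N: 18.9/14.007 = 1.3493
Raw ratio (divide by min = 1.3493): Ca: 1.5, N: 1.0
Multiply by 2 to clear fractions: Ca: 2.999 ~= 3, N: 2.0 ~= 2
Reduce by GCD to get the simplest whole-number ratio:

3:2


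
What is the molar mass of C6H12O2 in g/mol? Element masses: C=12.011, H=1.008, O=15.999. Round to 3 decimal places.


M = sum(count * atomic_mass) over atoms.
M = 6*12.011 + 12*1.008 + 2*15.999
M = 72.066 + 12.096 + 31.998
M = 116.16 g/mol, rounded to 3 dp:

116.160 g/mol


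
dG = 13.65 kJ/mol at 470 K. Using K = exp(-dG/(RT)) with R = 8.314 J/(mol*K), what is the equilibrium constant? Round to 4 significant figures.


dG is in kJ/mol; multiply by 1000 to match R in J/(mol*K).
RT = 8.314 * 470 = 3907.58 J/mol
exponent = -dG*1000 / (RT) = -(13.65*1000) / 3907.58 = -3.49321063
K = exp(-3.49321063)
K = 0.030403102, rounded to 4 significant figures:

0.03040


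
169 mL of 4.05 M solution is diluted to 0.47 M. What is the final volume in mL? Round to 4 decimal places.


Dilution: M1*V1 = M2*V2, solve for V2.
V2 = M1*V1 / M2
V2 = 4.05 * 169 / 0.47
V2 = 684.45 / 0.47
V2 = 1456.27659574 mL, rounded to 4 dp:

1456.2766 mL


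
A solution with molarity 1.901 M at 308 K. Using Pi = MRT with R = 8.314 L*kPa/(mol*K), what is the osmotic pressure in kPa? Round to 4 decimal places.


Osmotic pressure (van't Hoff): Pi = M*R*T.
RT = 8.314 * 308 = 2560.712
Pi = 1.901 * 2560.712
Pi = 4867.913512 kPa, rounded to 4 dp:

4867.9135 kPa


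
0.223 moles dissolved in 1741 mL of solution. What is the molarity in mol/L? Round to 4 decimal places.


Convert volume to liters: V_L = V_mL / 1000.
V_L = 1741 / 1000 = 1.741 L
M = n / V_L = 0.223 / 1.741
M = 0.12808731 mol/L, rounded to 4 dp:

0.1281 mol/L


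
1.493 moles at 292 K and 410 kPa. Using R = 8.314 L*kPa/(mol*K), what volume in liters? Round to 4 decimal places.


PV = nRT, solve for V = nRT / P.
nRT = 1.493 * 8.314 * 292 = 3624.5382
V = 3624.5382 / 410
V = 8.84033707 L, rounded to 4 dp:

8.8403 L


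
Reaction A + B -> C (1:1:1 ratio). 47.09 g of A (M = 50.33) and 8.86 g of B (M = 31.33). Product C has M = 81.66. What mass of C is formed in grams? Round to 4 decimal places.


Find moles of each reactant; the smaller value is the limiting reagent in a 1:1:1 reaction, so moles_C equals moles of the limiter.
n_A = mass_A / M_A = 47.09 / 50.33 = 0.935625 mol
n_B = mass_B / M_B = 8.86 / 31.33 = 0.282796 mol
Limiting reagent: B (smaller), n_limiting = 0.282796 mol
mass_C = n_limiting * M_C = 0.282796 * 81.66
mass_C = 23.09312136 g, rounded to 4 dp:

23.0931 g


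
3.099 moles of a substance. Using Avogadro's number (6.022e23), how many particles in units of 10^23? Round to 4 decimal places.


N = n * NA, then divide by 1e23 for the requested units.
N / 1e23 = n * 6.022
N / 1e23 = 3.099 * 6.022
N / 1e23 = 18.662178, rounded to 4 dp:

18.6622


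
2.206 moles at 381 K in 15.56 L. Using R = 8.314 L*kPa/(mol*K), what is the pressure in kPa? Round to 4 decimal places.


PV = nRT, solve for P = nRT / V.
nRT = 2.206 * 8.314 * 381 = 6987.8006
P = 6987.8006 / 15.56
P = 449.08744216 kPa, rounded to 4 dp:

449.0874 kPa


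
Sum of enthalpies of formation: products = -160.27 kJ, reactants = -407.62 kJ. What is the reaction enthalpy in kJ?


dH_rxn = sum(dH_f products) - sum(dH_f reactants)
dH_rxn = -160.27 - (-407.62)
dH_rxn = 247.35 kJ:

247.35 kJ


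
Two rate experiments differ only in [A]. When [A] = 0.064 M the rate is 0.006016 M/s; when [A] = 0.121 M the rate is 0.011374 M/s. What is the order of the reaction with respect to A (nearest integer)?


Rate is proportional to [A]^n, so rate2/rate1 = ([A]2/[A]1)^n. Take logs to solve for n.
rate2/rate1 = 0.011374 / 0.006016 = 1.8906
[A]2/[A]1 = 0.121 / 0.064 = 1.8906
n = ln(1.8906) / ln(1.8906) = 1.0
Nearest integer order:

1


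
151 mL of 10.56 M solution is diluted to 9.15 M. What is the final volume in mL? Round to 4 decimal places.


Dilution: M1*V1 = M2*V2, solve for V2.
V2 = M1*V1 / M2
V2 = 10.56 * 151 / 9.15
V2 = 1594.56 / 9.15
V2 = 174.26885246 mL, rounded to 4 dp:

174.2689 mL


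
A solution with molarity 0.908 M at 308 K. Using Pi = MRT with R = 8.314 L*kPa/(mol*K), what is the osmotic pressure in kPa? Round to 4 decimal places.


Osmotic pressure (van't Hoff): Pi = M*R*T.
RT = 8.314 * 308 = 2560.712
Pi = 0.908 * 2560.712
Pi = 2325.126496 kPa, rounded to 4 dp:

2325.1265 kPa


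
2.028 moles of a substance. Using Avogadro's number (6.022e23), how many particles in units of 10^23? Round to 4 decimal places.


N = n * NA, then divide by 1e23 for the requested units.
N / 1e23 = n * 6.022
N / 1e23 = 2.028 * 6.022
N / 1e23 = 12.212616, rounded to 4 dp:

12.2126


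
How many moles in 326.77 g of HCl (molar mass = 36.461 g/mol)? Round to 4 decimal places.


n = mass / M
n = 326.77 / 36.461
n = 8.96217877 mol, rounded to 4 dp:

8.9622 mol


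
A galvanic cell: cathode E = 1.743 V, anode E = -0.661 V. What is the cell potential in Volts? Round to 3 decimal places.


Standard cell potential: E_cell = E_cathode - E_anode.
E_cell = 1.743 - (-0.661)
E_cell = 2.404 V, rounded to 3 dp:

2.404 V


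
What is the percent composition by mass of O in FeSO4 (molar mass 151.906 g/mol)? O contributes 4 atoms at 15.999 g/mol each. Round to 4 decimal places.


pct = 100 * (n_elem * M_elem) / M_total
mass_contribution = 4 * 15.999 = 63.996 g/mol
pct = 100 * 63.996 / 151.906
pct = 42.12868484 %, rounded to 4 dp:

42.1287 %


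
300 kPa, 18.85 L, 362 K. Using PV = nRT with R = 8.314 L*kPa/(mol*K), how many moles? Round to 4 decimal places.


PV = nRT, solve for n = PV / (RT).
PV = 300 * 18.85 = 5655.0
RT = 8.314 * 362 = 3009.668
n = 5655.0 / 3009.668
n = 1.87894479 mol, rounded to 4 dp:

1.8789 mol


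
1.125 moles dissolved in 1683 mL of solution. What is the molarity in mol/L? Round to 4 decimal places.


Convert volume to liters: V_L = V_mL / 1000.
V_L = 1683 / 1000 = 1.683 L
M = n / V_L = 1.125 / 1.683
M = 0.6684492 mol/L, rounded to 4 dp:

0.6684 mol/L


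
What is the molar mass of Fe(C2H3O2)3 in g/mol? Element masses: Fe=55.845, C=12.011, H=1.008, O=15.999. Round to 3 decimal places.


M = sum(count * atomic_mass) over atoms.
M = 1*55.845 + 6*12.011 + 9*1.008 + 6*15.999
M = 55.845 + 72.066 + 9.072 + 95.994
M = 232.977 g/mol, rounded to 3 dp:

232.977 g/mol


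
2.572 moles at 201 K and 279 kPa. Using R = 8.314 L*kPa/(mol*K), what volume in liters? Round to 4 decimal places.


PV = nRT, solve for V = nRT / P.
nRT = 2.572 * 8.314 * 201 = 4298.1052
V = 4298.1052 / 279
V = 15.40539498 L, rounded to 4 dp:

15.4054 L


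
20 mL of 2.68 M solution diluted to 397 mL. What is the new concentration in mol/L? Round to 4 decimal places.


Dilution: M1*V1 = M2*V2, solve for M2.
M2 = M1*V1 / V2
M2 = 2.68 * 20 / 397
M2 = 53.6 / 397
M2 = 0.13501259 mol/L, rounded to 4 dp:

0.1350 mol/L


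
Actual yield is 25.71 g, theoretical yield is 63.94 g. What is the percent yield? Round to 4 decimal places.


% yield = 100 * actual / theoretical
% yield = 100 * 25.71 / 63.94
% yield = 40.20957147 %, rounded to 4 dp:

40.2096 %


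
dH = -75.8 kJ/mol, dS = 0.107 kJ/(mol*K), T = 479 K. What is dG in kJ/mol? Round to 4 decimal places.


Gibbs: dG = dH - T*dS (consistent units, dS already in kJ/(mol*K)).
T*dS = 479 * 0.107 = 51.253
dG = -75.8 - (51.253)
dG = -127.053 kJ/mol, rounded to 4 dp:

-127.0530 kJ/mol


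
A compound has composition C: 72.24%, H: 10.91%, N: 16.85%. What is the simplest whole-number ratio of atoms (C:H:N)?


Assume 100 g of compound, divide each mass% by atomic mass to get moles, then normalize by the smallest to get a raw atom ratio.
Moles per 100 g: C: 72.24/12.011 = 6.0145, H: 10.91/1.008 = 10.8234, N: 16.85/14.007 = 1.203
Raw ratio (divide by min = 1.203): C: 5.0, H: 8.997, N: 1.0
Multiply by 1 to clear fractions: C: 5.0 ~= 5, H: 8.997 ~= 9, N: 1.0 ~= 1
Reduce by GCD to get the simplest whole-number ratio:

5:9:1


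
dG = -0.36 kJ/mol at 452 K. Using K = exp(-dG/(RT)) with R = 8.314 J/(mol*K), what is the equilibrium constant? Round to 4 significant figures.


dG is in kJ/mol; multiply by 1000 to match R in J/(mol*K).
RT = 8.314 * 452 = 3757.928 J/mol
exponent = -dG*1000 / (RT) = -(-0.36*1000) / 3757.928 = 0.09579747
K = exp(0.09579747)
K = 1.1005361, rounded to 4 significant figures:

1.101


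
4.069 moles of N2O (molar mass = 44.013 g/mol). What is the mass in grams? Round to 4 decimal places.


mass = n * M
mass = 4.069 * 44.013
mass = 179.088897 g, rounded to 4 dp:

179.0889 g


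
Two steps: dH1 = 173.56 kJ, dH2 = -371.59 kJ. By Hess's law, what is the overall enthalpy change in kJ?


Hess's law: enthalpy is a state function, so add the step enthalpies.
dH_total = dH1 + dH2 = 173.56 + (-371.59)
dH_total = -198.03 kJ:

-198.03 kJ


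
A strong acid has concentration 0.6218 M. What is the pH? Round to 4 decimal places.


A strong acid dissociates completely, so [H+] equals the given concentration.
pH = -log10([H+]) = -log10(0.6218)
pH = 0.20634928, rounded to 4 dp:

0.2063


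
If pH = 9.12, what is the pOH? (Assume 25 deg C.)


At 25 deg C, pH + pOH = 14.
pOH = 14 - pH = 14 - 9.12
pOH = 4.88:

4.88


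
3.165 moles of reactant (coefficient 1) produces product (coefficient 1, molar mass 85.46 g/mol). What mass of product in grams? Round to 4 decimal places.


Use the coefficient ratio to convert reactant moles to product moles, then multiply by the product's molar mass.
moles_P = moles_R * (coeff_P / coeff_R) = 3.165 * (1/1) = 3.165
mass_P = moles_P * M_P = 3.165 * 85.46
mass_P = 270.4809 g, rounded to 4 dp:

270.4809 g


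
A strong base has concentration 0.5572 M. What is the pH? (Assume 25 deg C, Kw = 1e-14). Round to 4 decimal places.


A strong base dissociates completely, so [OH-] equals the given concentration.
pOH = -log10([OH-]) = -log10(0.5572) = 0.253989
pH = 14 - pOH = 14 - 0.253989
pH = 13.746011, rounded to 4 dp:

13.7460


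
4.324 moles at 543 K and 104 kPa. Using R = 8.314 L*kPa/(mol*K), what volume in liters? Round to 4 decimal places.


PV = nRT, solve for V = nRT / P.
nRT = 4.324 * 8.314 * 543 = 19520.7066
V = 19520.7066 / 104
V = 187.69910192 L, rounded to 4 dp:

187.6991 L


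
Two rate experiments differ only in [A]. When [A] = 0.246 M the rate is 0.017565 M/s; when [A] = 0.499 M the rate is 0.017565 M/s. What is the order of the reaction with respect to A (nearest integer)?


Rate is proportional to [A]^n, so rate2/rate1 = ([A]2/[A]1)^n. Take logs to solve for n.
rate2/rate1 = 0.017565 / 0.017565 = 1.0
[A]2/[A]1 = 0.499 / 0.246 = 2.0285
n = ln(1.0) / ln(2.0285) = 0.0
Nearest integer order:

0


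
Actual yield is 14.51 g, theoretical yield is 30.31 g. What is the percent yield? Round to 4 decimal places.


% yield = 100 * actual / theoretical
% yield = 100 * 14.51 / 30.31
% yield = 47.87198944 %, rounded to 4 dp:

47.8720 %


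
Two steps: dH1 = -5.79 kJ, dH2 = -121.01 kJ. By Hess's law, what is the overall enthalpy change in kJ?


Hess's law: enthalpy is a state function, so add the step enthalpies.
dH_total = dH1 + dH2 = -5.79 + (-121.01)
dH_total = -126.8 kJ:

-126.80 kJ


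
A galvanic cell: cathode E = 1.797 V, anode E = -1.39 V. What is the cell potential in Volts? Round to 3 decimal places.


Standard cell potential: E_cell = E_cathode - E_anode.
E_cell = 1.797 - (-1.39)
E_cell = 3.187 V, rounded to 3 dp:

3.187 V


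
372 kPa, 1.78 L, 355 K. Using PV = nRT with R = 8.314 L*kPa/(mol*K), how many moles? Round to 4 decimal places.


PV = nRT, solve for n = PV / (RT).
PV = 372 * 1.78 = 662.16
RT = 8.314 * 355 = 2951.47
n = 662.16 / 2951.47
n = 0.22434922 mol, rounded to 4 dp:

0.2243 mol


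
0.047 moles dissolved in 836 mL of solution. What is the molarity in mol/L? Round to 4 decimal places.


Convert volume to liters: V_L = V_mL / 1000.
V_L = 836 / 1000 = 0.836 L
M = n / V_L = 0.047 / 0.836
M = 0.0562201 mol/L, rounded to 4 dp:

0.0562 mol/L


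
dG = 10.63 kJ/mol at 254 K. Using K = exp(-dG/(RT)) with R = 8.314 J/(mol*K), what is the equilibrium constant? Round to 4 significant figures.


dG is in kJ/mol; multiply by 1000 to match R in J/(mol*K).
RT = 8.314 * 254 = 2111.756 J/mol
exponent = -dG*1000 / (RT) = -(10.63*1000) / 2111.756 = -5.03372549
K = exp(-5.03372549)
K = 0.0065144956, rounded to 4 significant figures:

0.006514


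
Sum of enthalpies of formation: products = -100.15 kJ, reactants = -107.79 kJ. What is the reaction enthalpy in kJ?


dH_rxn = sum(dH_f products) - sum(dH_f reactants)
dH_rxn = -100.15 - (-107.79)
dH_rxn = 7.64 kJ:

7.64 kJ


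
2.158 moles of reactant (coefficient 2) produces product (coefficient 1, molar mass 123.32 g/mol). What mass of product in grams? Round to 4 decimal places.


Use the coefficient ratio to convert reactant moles to product moles, then multiply by the product's molar mass.
moles_P = moles_R * (coeff_P / coeff_R) = 2.158 * (1/2) = 1.079
mass_P = moles_P * M_P = 1.079 * 123.32
mass_P = 133.06228 g, rounded to 4 dp:

133.0623 g


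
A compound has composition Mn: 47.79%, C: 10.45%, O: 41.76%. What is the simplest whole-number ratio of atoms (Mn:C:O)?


Assume 100 g of compound, divide each mass% by atomic mass to get moles, then normalize by the smallest to get a raw atom ratio.
Moles per 100 g: Mn: 47.79/54.938 = 0.8699, C: 10.45/12.011 = 0.87, O: 41.76/15.999 = 2.6102
Raw ratio (divide by min = 0.8699): Mn: 1.0, C: 1.0, O: 3.001
Multiply by 1 to clear fractions: Mn: 1.0 ~= 1, C: 1.0 ~= 1, O: 3.001 ~= 3
Reduce by GCD to get the simplest whole-number ratio:

1:1:3


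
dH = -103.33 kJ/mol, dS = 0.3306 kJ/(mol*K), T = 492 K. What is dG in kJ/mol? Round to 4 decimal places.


Gibbs: dG = dH - T*dS (consistent units, dS already in kJ/(mol*K)).
T*dS = 492 * 0.3306 = 162.6552
dG = -103.33 - (162.6552)
dG = -265.9852 kJ/mol, rounded to 4 dp:

-265.9852 kJ/mol


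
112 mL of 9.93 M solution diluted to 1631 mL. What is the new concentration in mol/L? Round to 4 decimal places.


Dilution: M1*V1 = M2*V2, solve for M2.
M2 = M1*V1 / V2
M2 = 9.93 * 112 / 1631
M2 = 1112.16 / 1631
M2 = 0.68188841 mol/L, rounded to 4 dp:

0.6819 mol/L


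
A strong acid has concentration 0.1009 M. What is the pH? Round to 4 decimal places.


A strong acid dissociates completely, so [H+] equals the given concentration.
pH = -log10([H+]) = -log10(0.1009)
pH = 0.99610883, rounded to 4 dp:

0.9961


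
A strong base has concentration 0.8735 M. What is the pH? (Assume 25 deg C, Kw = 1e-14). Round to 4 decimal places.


A strong base dissociates completely, so [OH-] equals the given concentration.
pOH = -log10([OH-]) = -log10(0.8735) = 0.058737
pH = 14 - pOH = 14 - 0.058737
pH = 13.941263, rounded to 4 dp:

13.9413


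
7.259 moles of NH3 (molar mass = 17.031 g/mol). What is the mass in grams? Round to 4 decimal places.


mass = n * M
mass = 7.259 * 17.031
mass = 123.628029 g, rounded to 4 dp:

123.6280 g


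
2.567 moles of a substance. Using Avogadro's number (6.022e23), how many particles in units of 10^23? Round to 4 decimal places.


N = n * NA, then divide by 1e23 for the requested units.
N / 1e23 = n * 6.022
N / 1e23 = 2.567 * 6.022
N / 1e23 = 15.458474, rounded to 4 dp:

15.4585


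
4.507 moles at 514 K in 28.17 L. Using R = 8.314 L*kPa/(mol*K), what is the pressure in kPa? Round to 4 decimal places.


PV = nRT, solve for P = nRT / V.
nRT = 4.507 * 8.314 * 514 = 19260.1958
P = 19260.1958 / 28.17
P = 683.71302094 kPa, rounded to 4 dp:

683.7130 kPa


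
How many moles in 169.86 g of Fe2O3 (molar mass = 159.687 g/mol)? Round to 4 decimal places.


n = mass / M
n = 169.86 / 159.687
n = 1.06370587 mol, rounded to 4 dp:

1.0637 mol


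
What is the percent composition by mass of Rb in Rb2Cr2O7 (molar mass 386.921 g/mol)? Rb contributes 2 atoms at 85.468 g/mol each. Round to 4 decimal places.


pct = 100 * (n_elem * M_elem) / M_total
mass_contribution = 2 * 85.468 = 170.936 g/mol
pct = 100 * 170.936 / 386.921
pct = 44.1785274 %, rounded to 4 dp:

44.1785 %


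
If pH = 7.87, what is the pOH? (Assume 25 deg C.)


At 25 deg C, pH + pOH = 14.
pOH = 14 - pH = 14 - 7.87
pOH = 6.13:

6.13


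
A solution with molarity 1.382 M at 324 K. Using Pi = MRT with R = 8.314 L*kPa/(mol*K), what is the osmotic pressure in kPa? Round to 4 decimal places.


Osmotic pressure (van't Hoff): Pi = M*R*T.
RT = 8.314 * 324 = 2693.736
Pi = 1.382 * 2693.736
Pi = 3722.743152 kPa, rounded to 4 dp:

3722.7432 kPa


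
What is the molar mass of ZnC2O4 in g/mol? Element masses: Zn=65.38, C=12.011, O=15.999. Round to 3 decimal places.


M = sum(count * atomic_mass) over atoms.
M = 1*65.38 + 2*12.011 + 4*15.999
M = 65.38 + 24.022 + 63.996
M = 153.398 g/mol, rounded to 3 dp:

153.398 g/mol


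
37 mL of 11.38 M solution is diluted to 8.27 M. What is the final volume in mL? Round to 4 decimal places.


Dilution: M1*V1 = M2*V2, solve for V2.
V2 = M1*V1 / M2
V2 = 11.38 * 37 / 8.27
V2 = 421.06 / 8.27
V2 = 50.91414752 mL, rounded to 4 dp:

50.9141 mL


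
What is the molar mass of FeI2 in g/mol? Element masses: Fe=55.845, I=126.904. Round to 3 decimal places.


M = sum(count * atomic_mass) over atoms.
M = 1*55.845 + 2*126.904
M = 55.845 + 253.808
M = 309.653 g/mol, rounded to 3 dp:

309.653 g/mol


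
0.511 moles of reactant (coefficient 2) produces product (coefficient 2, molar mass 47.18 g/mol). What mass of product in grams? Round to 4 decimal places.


Use the coefficient ratio to convert reactant moles to product moles, then multiply by the product's molar mass.
moles_P = moles_R * (coeff_P / coeff_R) = 0.511 * (2/2) = 0.511
mass_P = moles_P * M_P = 0.511 * 47.18
mass_P = 24.10898 g, rounded to 4 dp:

24.1090 g


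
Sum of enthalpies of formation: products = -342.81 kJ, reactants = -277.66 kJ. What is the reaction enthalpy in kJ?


dH_rxn = sum(dH_f products) - sum(dH_f reactants)
dH_rxn = -342.81 - (-277.66)
dH_rxn = -65.15 kJ:

-65.15 kJ


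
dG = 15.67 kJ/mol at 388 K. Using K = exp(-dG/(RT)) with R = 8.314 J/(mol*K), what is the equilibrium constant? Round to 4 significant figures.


dG is in kJ/mol; multiply by 1000 to match R in J/(mol*K).
RT = 8.314 * 388 = 3225.832 J/mol
exponent = -dG*1000 / (RT) = -(15.67*1000) / 3225.832 = -4.85766153
K = exp(-4.85766153)
K = 0.0077686294, rounded to 4 significant figures:

0.007769


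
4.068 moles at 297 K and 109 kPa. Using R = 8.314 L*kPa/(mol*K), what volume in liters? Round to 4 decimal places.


PV = nRT, solve for V = nRT / P.
nRT = 4.068 * 8.314 * 297 = 10044.9415
V = 10044.9415 / 109
V = 92.15542661 L, rounded to 4 dp:

92.1554 L


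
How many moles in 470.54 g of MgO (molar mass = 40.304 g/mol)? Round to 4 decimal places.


n = mass / M
n = 470.54 / 40.304
n = 11.67477173 mol, rounded to 4 dp:

11.6748 mol


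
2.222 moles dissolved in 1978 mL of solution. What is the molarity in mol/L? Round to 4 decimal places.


Convert volume to liters: V_L = V_mL / 1000.
V_L = 1978 / 1000 = 1.978 L
M = n / V_L = 2.222 / 1.978
M = 1.12335693 mol/L, rounded to 4 dp:

1.1234 mol/L


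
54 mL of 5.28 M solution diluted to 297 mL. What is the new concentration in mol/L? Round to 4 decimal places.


Dilution: M1*V1 = M2*V2, solve for M2.
M2 = M1*V1 / V2
M2 = 5.28 * 54 / 297
M2 = 285.12 / 297
M2 = 0.96 mol/L, rounded to 4 dp:

0.9600 mol/L


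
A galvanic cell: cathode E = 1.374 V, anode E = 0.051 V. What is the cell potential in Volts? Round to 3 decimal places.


Standard cell potential: E_cell = E_cathode - E_anode.
E_cell = 1.374 - (0.051)
E_cell = 1.323 V, rounded to 3 dp:

1.323 V


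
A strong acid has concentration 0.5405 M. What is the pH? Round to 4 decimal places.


A strong acid dissociates completely, so [H+] equals the given concentration.
pH = -log10([H+]) = -log10(0.5405)
pH = 0.2672043, rounded to 4 dp:

0.2672


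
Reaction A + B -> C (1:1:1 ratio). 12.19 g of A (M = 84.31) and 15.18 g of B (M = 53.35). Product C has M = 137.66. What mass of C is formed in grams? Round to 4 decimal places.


Find moles of each reactant; the smaller value is the limiting reagent in a 1:1:1 reaction, so moles_C equals moles of the limiter.
n_A = mass_A / M_A = 12.19 / 84.31 = 0.144585 mol
n_B = mass_B / M_B = 15.18 / 53.35 = 0.284536 mol
Limiting reagent: A (smaller), n_limiting = 0.144585 mol
mass_C = n_limiting * M_C = 0.144585 * 137.66
mass_C = 19.9035711 g, rounded to 4 dp:

19.9036 g


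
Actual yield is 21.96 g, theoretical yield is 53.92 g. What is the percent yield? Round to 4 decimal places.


% yield = 100 * actual / theoretical
% yield = 100 * 21.96 / 53.92
% yield = 40.72700297 %, rounded to 4 dp:

40.7270 %


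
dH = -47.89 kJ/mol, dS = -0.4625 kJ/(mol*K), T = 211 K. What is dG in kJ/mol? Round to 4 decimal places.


Gibbs: dG = dH - T*dS (consistent units, dS already in kJ/(mol*K)).
T*dS = 211 * -0.4625 = -97.5875
dG = -47.89 - (-97.5875)
dG = 49.6975 kJ/mol, rounded to 4 dp:

49.6975 kJ/mol


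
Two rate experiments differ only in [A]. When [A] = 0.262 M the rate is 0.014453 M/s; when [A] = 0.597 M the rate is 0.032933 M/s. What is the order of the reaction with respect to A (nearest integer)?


Rate is proportional to [A]^n, so rate2/rate1 = ([A]2/[A]1)^n. Take logs to solve for n.
rate2/rate1 = 0.032933 / 0.014453 = 2.2786
[A]2/[A]1 = 0.597 / 0.262 = 2.2786
n = ln(2.2786) / ln(2.2786) = 1.0
Nearest integer order:

1


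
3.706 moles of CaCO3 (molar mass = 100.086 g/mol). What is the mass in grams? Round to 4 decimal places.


mass = n * M
mass = 3.706 * 100.086
mass = 370.918716 g, rounded to 4 dp:

370.9187 g


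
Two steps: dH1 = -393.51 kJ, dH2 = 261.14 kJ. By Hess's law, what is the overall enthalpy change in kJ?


Hess's law: enthalpy is a state function, so add the step enthalpies.
dH_total = dH1 + dH2 = -393.51 + (261.14)
dH_total = -132.37 kJ:

-132.37 kJ


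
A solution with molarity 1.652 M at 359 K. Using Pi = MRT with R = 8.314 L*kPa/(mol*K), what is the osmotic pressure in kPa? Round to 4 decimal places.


Osmotic pressure (van't Hoff): Pi = M*R*T.
RT = 8.314 * 359 = 2984.726
Pi = 1.652 * 2984.726
Pi = 4930.767352 kPa, rounded to 4 dp:

4930.7674 kPa


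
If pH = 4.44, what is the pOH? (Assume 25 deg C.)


At 25 deg C, pH + pOH = 14.
pOH = 14 - pH = 14 - 4.44
pOH = 9.56:

9.56


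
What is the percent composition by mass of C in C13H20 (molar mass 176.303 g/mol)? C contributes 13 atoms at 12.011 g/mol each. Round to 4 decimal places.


pct = 100 * (n_elem * M_elem) / M_total
mass_contribution = 13 * 12.011 = 156.143 g/mol
pct = 100 * 156.143 / 176.303
pct = 88.5651407 %, rounded to 4 dp:

88.5651 %


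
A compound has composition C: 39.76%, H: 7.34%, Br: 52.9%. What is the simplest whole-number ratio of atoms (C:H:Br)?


Assume 100 g of compound, divide each mass% by atomic mass to get moles, then normalize by the smallest to get a raw atom ratio.
Moles per 100 g: C: 39.76/12.011 = 3.3103, H: 7.34/1.008 = 7.2817, Br: 52.9/79.904 = 0.662
Raw ratio (divide by min = 0.662): C: 5.0, H: 10.999, Br: 1.0
Multiply by 1 to clear fractions: C: 5.0 ~= 5, H: 10.999 ~= 11, Br: 1.0 ~= 1
Reduce by GCD to get the simplest whole-number ratio:

5:11:1


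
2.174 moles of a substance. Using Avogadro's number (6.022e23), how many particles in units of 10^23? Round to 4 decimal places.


N = n * NA, then divide by 1e23 for the requested units.
N / 1e23 = n * 6.022
N / 1e23 = 2.174 * 6.022
N / 1e23 = 13.091828, rounded to 4 dp:

13.0918


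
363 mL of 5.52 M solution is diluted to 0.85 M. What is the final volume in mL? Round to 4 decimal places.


Dilution: M1*V1 = M2*V2, solve for V2.
V2 = M1*V1 / M2
V2 = 5.52 * 363 / 0.85
V2 = 2003.76 / 0.85
V2 = 2357.36470588 mL, rounded to 4 dp:

2357.3647 mL


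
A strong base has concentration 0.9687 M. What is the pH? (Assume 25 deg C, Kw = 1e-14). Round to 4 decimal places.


A strong base dissociates completely, so [OH-] equals the given concentration.
pOH = -log10([OH-]) = -log10(0.9687) = 0.013811
pH = 14 - pOH = 14 - 0.013811
pH = 13.986189, rounded to 4 dp:

13.9862


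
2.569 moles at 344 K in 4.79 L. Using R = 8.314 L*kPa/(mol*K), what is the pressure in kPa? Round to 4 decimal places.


PV = nRT, solve for P = nRT / V.
nRT = 2.569 * 8.314 * 344 = 7347.3811
P = 7347.3811 / 4.79
P = 1533.90002088 kPa, rounded to 4 dp:

1533.9000 kPa


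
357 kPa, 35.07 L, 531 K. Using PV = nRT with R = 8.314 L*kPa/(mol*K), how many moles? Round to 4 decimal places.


PV = nRT, solve for n = PV / (RT).
PV = 357 * 35.07 = 12519.99
RT = 8.314 * 531 = 4414.734
n = 12519.99 / 4414.734
n = 2.83595569 mol, rounded to 4 dp:

2.8360 mol


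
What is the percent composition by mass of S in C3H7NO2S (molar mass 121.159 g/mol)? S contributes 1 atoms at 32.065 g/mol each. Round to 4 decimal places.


pct = 100 * (n_elem * M_elem) / M_total
mass_contribution = 1 * 32.065 = 32.065 g/mol
pct = 100 * 32.065 / 121.159
pct = 26.46522338 %, rounded to 4 dp:

26.4652 %


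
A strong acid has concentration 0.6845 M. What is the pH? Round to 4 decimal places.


A strong acid dissociates completely, so [H+] equals the given concentration.
pH = -log10([H+]) = -log10(0.6845)
pH = 0.16462655, rounded to 4 dp:

0.1646


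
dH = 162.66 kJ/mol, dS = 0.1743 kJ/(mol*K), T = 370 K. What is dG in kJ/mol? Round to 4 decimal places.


Gibbs: dG = dH - T*dS (consistent units, dS already in kJ/(mol*K)).
T*dS = 370 * 0.1743 = 64.491
dG = 162.66 - (64.491)
dG = 98.169 kJ/mol, rounded to 4 dp:

98.1690 kJ/mol


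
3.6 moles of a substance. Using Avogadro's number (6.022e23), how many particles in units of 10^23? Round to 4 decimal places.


N = n * NA, then divide by 1e23 for the requested units.
N / 1e23 = n * 6.022
N / 1e23 = 3.6 * 6.022
N / 1e23 = 21.6792, rounded to 4 dp:

21.6792


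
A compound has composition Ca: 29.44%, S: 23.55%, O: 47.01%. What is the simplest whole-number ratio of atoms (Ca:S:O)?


Assume 100 g of compound, divide each mass% by atomic mass to get moles, then normalize by the smallest to get a raw atom ratio.
Moles per 100 g: Ca: 29.44/40.078 = 0.7346, S: 23.55/32.065 = 0.7344, O: 47.01/15.999 = 2.9383
Raw ratio (divide by min = 0.7344): Ca: 1.0, S: 1.0, O: 4.001
Multiply by 1 to clear fractions: Ca: 1.0 ~= 1, S: 1.0 ~= 1, O: 4.001 ~= 4
Reduce by GCD to get the simplest whole-number ratio:

1:1:4


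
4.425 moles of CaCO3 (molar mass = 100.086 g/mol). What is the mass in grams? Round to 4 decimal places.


mass = n * M
mass = 4.425 * 100.086
mass = 442.88055 g, rounded to 4 dp:

442.8806 g


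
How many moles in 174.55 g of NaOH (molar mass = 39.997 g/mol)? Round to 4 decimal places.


n = mass / M
n = 174.55 / 39.997
n = 4.36407731 mol, rounded to 4 dp:

4.3641 mol


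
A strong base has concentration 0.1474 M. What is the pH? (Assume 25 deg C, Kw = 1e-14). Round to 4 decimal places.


A strong base dissociates completely, so [OH-] equals the given concentration.
pOH = -log10([OH-]) = -log10(0.1474) = 0.831503
pH = 14 - pOH = 14 - 0.831503
pH = 13.168497, rounded to 4 dp:

13.1685


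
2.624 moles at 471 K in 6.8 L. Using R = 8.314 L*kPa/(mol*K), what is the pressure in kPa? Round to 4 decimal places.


PV = nRT, solve for P = nRT / V.
nRT = 2.624 * 8.314 * 471 = 10275.3059
P = 10275.3059 / 6.8
P = 1511.07439706 kPa, rounded to 4 dp:

1511.0744 kPa


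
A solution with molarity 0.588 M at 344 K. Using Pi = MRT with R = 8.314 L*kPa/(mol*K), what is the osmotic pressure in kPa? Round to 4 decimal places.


Osmotic pressure (van't Hoff): Pi = M*R*T.
RT = 8.314 * 344 = 2860.016
Pi = 0.588 * 2860.016
Pi = 1681.689408 kPa, rounded to 4 dp:

1681.6894 kPa


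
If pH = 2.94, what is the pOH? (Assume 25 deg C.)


At 25 deg C, pH + pOH = 14.
pOH = 14 - pH = 14 - 2.94
pOH = 11.06:

11.06


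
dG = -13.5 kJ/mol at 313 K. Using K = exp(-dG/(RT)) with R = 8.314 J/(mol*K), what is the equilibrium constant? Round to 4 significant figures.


dG is in kJ/mol; multiply by 1000 to match R in J/(mol*K).
RT = 8.314 * 313 = 2602.282 J/mol
exponent = -dG*1000 / (RT) = -(-13.5*1000) / 2602.282 = 5.18775444
K = exp(5.18775444)
K = 179.066, rounded to 4 significant figures:

179.1


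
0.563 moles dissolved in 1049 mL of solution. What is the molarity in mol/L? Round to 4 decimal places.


Convert volume to liters: V_L = V_mL / 1000.
V_L = 1049 / 1000 = 1.049 L
M = n / V_L = 0.563 / 1.049
M = 0.53670162 mol/L, rounded to 4 dp:

0.5367 mol/L


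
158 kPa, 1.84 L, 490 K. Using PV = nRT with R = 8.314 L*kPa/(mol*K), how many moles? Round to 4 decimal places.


PV = nRT, solve for n = PV / (RT).
PV = 158 * 1.84 = 290.72
RT = 8.314 * 490 = 4073.86
n = 290.72 / 4073.86
n = 0.0713623 mol, rounded to 4 dp:

0.0714 mol


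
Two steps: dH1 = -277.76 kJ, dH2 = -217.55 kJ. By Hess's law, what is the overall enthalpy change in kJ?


Hess's law: enthalpy is a state function, so add the step enthalpies.
dH_total = dH1 + dH2 = -277.76 + (-217.55)
dH_total = -495.31 kJ:

-495.31 kJ


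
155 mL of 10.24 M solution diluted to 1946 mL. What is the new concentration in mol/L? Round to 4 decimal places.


Dilution: M1*V1 = M2*V2, solve for M2.
M2 = M1*V1 / V2
M2 = 10.24 * 155 / 1946
M2 = 1587.2 / 1946
M2 = 0.81562179 mol/L, rounded to 4 dp:

0.8156 mol/L


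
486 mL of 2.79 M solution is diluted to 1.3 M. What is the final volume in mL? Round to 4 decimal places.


Dilution: M1*V1 = M2*V2, solve for V2.
V2 = M1*V1 / M2
V2 = 2.79 * 486 / 1.3
V2 = 1355.94 / 1.3
V2 = 1043.03076923 mL, rounded to 4 dp:

1043.0308 mL


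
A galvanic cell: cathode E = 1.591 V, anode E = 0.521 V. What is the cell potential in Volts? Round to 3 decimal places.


Standard cell potential: E_cell = E_cathode - E_anode.
E_cell = 1.591 - (0.521)
E_cell = 1.07 V, rounded to 3 dp:

1.070 V


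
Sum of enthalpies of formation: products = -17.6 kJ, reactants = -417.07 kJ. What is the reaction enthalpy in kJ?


dH_rxn = sum(dH_f products) - sum(dH_f reactants)
dH_rxn = -17.6 - (-417.07)
dH_rxn = 399.47 kJ:

399.47 kJ


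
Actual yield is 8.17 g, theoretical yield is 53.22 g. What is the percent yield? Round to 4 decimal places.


% yield = 100 * actual / theoretical
% yield = 100 * 8.17 / 53.22
% yield = 15.35137166 %, rounded to 4 dp:

15.3514 %


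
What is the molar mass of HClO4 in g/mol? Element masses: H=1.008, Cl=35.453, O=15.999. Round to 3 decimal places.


M = sum(count * atomic_mass) over atoms.
M = 1*1.008 + 1*35.453 + 4*15.999
M = 1.008 + 35.453 + 63.996
M = 100.457 g/mol, rounded to 3 dp:

100.457 g/mol


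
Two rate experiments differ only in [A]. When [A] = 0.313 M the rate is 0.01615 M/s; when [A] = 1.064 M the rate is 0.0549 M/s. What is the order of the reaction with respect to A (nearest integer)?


Rate is proportional to [A]^n, so rate2/rate1 = ([A]2/[A]1)^n. Take logs to solve for n.
rate2/rate1 = 0.0549 / 0.01615 = 3.3994
[A]2/[A]1 = 1.064 / 0.313 = 3.3994
n = ln(3.3994) / ln(3.3994) = 1.0
Nearest integer order:

1
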